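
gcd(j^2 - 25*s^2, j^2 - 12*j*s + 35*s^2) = -j + 5*s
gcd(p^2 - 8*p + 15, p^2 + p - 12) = p - 3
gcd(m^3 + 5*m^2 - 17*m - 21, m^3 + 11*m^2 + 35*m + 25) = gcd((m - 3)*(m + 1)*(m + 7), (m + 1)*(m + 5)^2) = m + 1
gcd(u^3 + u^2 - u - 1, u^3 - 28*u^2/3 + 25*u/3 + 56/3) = u + 1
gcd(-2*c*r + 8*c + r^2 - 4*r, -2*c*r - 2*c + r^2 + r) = -2*c + r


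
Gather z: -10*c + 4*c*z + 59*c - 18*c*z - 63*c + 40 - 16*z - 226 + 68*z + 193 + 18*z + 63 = -14*c + z*(70 - 14*c) + 70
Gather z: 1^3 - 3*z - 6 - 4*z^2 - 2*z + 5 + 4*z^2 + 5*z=0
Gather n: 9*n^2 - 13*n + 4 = 9*n^2 - 13*n + 4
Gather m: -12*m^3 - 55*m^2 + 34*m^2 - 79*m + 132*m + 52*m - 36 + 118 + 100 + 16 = -12*m^3 - 21*m^2 + 105*m + 198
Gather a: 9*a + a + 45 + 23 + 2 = 10*a + 70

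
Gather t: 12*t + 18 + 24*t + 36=36*t + 54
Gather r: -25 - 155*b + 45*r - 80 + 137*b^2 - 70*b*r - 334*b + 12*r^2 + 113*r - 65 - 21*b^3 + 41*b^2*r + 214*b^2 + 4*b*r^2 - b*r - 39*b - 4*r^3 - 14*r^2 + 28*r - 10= -21*b^3 + 351*b^2 - 528*b - 4*r^3 + r^2*(4*b - 2) + r*(41*b^2 - 71*b + 186) - 180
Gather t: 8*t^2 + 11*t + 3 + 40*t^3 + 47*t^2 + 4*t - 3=40*t^3 + 55*t^2 + 15*t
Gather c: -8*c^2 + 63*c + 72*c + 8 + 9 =-8*c^2 + 135*c + 17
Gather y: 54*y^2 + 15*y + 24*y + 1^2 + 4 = 54*y^2 + 39*y + 5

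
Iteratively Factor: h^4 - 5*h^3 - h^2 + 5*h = (h - 5)*(h^3 - h) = (h - 5)*(h + 1)*(h^2 - h) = (h - 5)*(h - 1)*(h + 1)*(h)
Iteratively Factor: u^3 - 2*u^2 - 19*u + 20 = (u + 4)*(u^2 - 6*u + 5) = (u - 5)*(u + 4)*(u - 1)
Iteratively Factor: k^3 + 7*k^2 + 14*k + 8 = (k + 1)*(k^2 + 6*k + 8) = (k + 1)*(k + 2)*(k + 4)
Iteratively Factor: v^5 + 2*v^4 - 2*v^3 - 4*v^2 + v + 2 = (v + 1)*(v^4 + v^3 - 3*v^2 - v + 2) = (v - 1)*(v + 1)*(v^3 + 2*v^2 - v - 2) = (v - 1)*(v + 1)*(v + 2)*(v^2 - 1) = (v - 1)^2*(v + 1)*(v + 2)*(v + 1)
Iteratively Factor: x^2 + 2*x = (x + 2)*(x)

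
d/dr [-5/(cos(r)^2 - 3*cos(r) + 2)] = 5*(3 - 2*cos(r))*sin(r)/(cos(r)^2 - 3*cos(r) + 2)^2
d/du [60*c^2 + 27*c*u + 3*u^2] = 27*c + 6*u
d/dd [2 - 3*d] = -3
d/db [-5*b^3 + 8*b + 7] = 8 - 15*b^2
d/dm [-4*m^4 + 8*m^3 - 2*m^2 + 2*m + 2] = -16*m^3 + 24*m^2 - 4*m + 2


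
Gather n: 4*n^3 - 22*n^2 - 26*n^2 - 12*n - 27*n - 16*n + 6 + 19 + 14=4*n^3 - 48*n^2 - 55*n + 39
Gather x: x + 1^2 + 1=x + 2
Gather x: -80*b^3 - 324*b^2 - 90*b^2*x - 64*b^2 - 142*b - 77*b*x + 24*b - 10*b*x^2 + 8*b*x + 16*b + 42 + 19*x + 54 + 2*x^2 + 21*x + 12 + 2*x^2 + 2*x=-80*b^3 - 388*b^2 - 102*b + x^2*(4 - 10*b) + x*(-90*b^2 - 69*b + 42) + 108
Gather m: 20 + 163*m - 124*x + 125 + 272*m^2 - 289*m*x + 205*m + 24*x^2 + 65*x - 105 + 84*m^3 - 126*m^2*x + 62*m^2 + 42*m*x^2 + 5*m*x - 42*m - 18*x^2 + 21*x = 84*m^3 + m^2*(334 - 126*x) + m*(42*x^2 - 284*x + 326) + 6*x^2 - 38*x + 40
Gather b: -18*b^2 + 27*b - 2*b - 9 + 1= -18*b^2 + 25*b - 8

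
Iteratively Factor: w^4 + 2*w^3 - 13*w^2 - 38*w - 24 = (w + 1)*(w^3 + w^2 - 14*w - 24) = (w - 4)*(w + 1)*(w^2 + 5*w + 6) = (w - 4)*(w + 1)*(w + 3)*(w + 2)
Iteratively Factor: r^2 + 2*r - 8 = (r - 2)*(r + 4)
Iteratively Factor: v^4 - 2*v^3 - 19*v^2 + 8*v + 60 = (v + 3)*(v^3 - 5*v^2 - 4*v + 20) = (v + 2)*(v + 3)*(v^2 - 7*v + 10) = (v - 5)*(v + 2)*(v + 3)*(v - 2)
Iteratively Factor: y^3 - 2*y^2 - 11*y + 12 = (y - 4)*(y^2 + 2*y - 3) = (y - 4)*(y + 3)*(y - 1)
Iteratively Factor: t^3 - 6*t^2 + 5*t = (t)*(t^2 - 6*t + 5) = t*(t - 5)*(t - 1)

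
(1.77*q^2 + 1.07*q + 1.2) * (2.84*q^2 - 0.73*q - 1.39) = 5.0268*q^4 + 1.7467*q^3 + 0.1666*q^2 - 2.3633*q - 1.668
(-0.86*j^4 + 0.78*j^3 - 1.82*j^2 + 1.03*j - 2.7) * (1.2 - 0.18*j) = 0.1548*j^5 - 1.1724*j^4 + 1.2636*j^3 - 2.3694*j^2 + 1.722*j - 3.24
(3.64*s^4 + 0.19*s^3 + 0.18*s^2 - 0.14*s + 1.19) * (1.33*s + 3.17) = 4.8412*s^5 + 11.7915*s^4 + 0.8417*s^3 + 0.3844*s^2 + 1.1389*s + 3.7723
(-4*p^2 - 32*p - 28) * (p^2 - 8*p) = -4*p^4 + 228*p^2 + 224*p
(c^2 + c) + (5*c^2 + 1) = 6*c^2 + c + 1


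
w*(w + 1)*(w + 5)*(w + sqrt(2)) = w^4 + sqrt(2)*w^3 + 6*w^3 + 5*w^2 + 6*sqrt(2)*w^2 + 5*sqrt(2)*w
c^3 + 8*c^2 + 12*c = c*(c + 2)*(c + 6)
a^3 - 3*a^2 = a^2*(a - 3)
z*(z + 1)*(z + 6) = z^3 + 7*z^2 + 6*z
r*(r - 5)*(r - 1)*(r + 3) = r^4 - 3*r^3 - 13*r^2 + 15*r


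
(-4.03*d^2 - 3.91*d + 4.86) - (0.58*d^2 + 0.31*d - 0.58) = -4.61*d^2 - 4.22*d + 5.44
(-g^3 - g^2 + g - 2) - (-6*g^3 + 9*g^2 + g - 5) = 5*g^3 - 10*g^2 + 3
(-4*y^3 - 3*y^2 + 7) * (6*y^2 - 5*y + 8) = -24*y^5 + 2*y^4 - 17*y^3 + 18*y^2 - 35*y + 56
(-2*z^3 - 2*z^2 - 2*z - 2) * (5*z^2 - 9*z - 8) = -10*z^5 + 8*z^4 + 24*z^3 + 24*z^2 + 34*z + 16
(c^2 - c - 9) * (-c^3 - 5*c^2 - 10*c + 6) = -c^5 - 4*c^4 + 4*c^3 + 61*c^2 + 84*c - 54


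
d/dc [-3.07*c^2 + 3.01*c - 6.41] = 3.01 - 6.14*c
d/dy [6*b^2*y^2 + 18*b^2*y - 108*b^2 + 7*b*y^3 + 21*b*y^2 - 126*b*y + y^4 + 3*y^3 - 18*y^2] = 12*b^2*y + 18*b^2 + 21*b*y^2 + 42*b*y - 126*b + 4*y^3 + 9*y^2 - 36*y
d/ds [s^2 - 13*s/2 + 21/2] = 2*s - 13/2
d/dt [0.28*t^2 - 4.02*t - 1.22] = 0.56*t - 4.02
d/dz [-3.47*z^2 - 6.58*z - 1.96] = -6.94*z - 6.58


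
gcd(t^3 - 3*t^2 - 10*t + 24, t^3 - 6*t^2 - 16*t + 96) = t - 4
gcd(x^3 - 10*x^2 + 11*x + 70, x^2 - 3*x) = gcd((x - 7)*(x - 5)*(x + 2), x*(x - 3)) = 1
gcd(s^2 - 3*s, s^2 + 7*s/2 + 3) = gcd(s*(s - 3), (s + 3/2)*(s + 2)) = 1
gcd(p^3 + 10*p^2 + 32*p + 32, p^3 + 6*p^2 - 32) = p^2 + 8*p + 16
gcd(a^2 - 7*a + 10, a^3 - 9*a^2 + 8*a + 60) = a - 5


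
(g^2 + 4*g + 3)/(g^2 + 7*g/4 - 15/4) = 4*(g + 1)/(4*g - 5)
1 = 1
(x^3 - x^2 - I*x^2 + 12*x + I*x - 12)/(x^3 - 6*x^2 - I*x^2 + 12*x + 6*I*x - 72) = (x - 1)/(x - 6)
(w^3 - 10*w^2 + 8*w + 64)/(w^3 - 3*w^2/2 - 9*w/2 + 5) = 2*(w^2 - 12*w + 32)/(2*w^2 - 7*w + 5)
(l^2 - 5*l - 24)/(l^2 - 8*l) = (l + 3)/l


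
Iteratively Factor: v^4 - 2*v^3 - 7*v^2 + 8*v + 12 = (v + 2)*(v^3 - 4*v^2 + v + 6) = (v + 1)*(v + 2)*(v^2 - 5*v + 6) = (v - 3)*(v + 1)*(v + 2)*(v - 2)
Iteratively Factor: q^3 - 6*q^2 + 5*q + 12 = (q + 1)*(q^2 - 7*q + 12) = (q - 4)*(q + 1)*(q - 3)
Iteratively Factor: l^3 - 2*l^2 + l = (l - 1)*(l^2 - l) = (l - 1)^2*(l)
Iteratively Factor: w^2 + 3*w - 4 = (w - 1)*(w + 4)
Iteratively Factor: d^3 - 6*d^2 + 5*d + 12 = (d + 1)*(d^2 - 7*d + 12) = (d - 4)*(d + 1)*(d - 3)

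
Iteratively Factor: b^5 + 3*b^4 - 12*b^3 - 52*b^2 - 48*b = (b - 4)*(b^4 + 7*b^3 + 16*b^2 + 12*b) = (b - 4)*(b + 3)*(b^3 + 4*b^2 + 4*b) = (b - 4)*(b + 2)*(b + 3)*(b^2 + 2*b) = b*(b - 4)*(b + 2)*(b + 3)*(b + 2)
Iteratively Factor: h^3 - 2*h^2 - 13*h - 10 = (h + 1)*(h^2 - 3*h - 10) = (h + 1)*(h + 2)*(h - 5)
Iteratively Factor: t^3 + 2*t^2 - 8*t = (t + 4)*(t^2 - 2*t) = (t - 2)*(t + 4)*(t)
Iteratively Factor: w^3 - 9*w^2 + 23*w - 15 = (w - 1)*(w^2 - 8*w + 15) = (w - 3)*(w - 1)*(w - 5)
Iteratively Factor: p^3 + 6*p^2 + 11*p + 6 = (p + 2)*(p^2 + 4*p + 3) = (p + 2)*(p + 3)*(p + 1)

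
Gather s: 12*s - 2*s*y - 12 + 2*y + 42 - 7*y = s*(12 - 2*y) - 5*y + 30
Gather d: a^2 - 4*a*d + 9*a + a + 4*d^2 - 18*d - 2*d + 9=a^2 + 10*a + 4*d^2 + d*(-4*a - 20) + 9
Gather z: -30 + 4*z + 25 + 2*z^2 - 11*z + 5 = 2*z^2 - 7*z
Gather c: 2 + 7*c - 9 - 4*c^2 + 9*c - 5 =-4*c^2 + 16*c - 12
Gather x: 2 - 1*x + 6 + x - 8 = 0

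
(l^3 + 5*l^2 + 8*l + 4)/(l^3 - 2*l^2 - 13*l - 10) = (l + 2)/(l - 5)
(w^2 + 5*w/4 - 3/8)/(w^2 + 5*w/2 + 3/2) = (w - 1/4)/(w + 1)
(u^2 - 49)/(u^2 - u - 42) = (u + 7)/(u + 6)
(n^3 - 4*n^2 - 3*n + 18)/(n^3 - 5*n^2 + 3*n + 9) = (n + 2)/(n + 1)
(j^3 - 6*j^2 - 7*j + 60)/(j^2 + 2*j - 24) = (j^2 - 2*j - 15)/(j + 6)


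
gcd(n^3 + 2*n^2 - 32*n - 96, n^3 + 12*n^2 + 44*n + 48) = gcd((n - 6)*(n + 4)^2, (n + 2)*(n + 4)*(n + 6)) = n + 4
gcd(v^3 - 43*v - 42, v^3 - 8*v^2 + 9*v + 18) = v + 1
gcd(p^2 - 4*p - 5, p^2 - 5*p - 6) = p + 1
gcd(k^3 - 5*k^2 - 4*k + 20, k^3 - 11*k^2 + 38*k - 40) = k^2 - 7*k + 10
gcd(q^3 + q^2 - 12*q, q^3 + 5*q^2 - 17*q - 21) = q - 3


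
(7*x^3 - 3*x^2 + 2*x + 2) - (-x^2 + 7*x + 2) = 7*x^3 - 2*x^2 - 5*x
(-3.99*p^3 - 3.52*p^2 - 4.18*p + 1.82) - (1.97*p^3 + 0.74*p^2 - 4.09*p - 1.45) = -5.96*p^3 - 4.26*p^2 - 0.0899999999999999*p + 3.27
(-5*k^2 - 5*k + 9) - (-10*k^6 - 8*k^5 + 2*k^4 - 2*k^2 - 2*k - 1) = 10*k^6 + 8*k^5 - 2*k^4 - 3*k^2 - 3*k + 10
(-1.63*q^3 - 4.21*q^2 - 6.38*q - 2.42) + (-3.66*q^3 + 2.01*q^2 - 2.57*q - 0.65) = -5.29*q^3 - 2.2*q^2 - 8.95*q - 3.07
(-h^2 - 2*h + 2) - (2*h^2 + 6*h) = -3*h^2 - 8*h + 2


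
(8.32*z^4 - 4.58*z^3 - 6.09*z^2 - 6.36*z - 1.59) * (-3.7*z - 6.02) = -30.784*z^5 - 33.1404*z^4 + 50.1046*z^3 + 60.1938*z^2 + 44.1702*z + 9.5718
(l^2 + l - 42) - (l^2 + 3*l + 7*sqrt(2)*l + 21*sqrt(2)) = -7*sqrt(2)*l - 2*l - 42 - 21*sqrt(2)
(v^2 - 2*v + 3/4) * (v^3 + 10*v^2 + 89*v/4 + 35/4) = v^5 + 8*v^4 + 3*v^3 - 113*v^2/4 - 13*v/16 + 105/16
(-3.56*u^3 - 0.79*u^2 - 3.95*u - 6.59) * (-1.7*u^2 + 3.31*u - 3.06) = 6.052*u^5 - 10.4406*u^4 + 14.9937*u^3 + 0.5459*u^2 - 9.7259*u + 20.1654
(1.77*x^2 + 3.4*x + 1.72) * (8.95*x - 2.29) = 15.8415*x^3 + 26.3767*x^2 + 7.608*x - 3.9388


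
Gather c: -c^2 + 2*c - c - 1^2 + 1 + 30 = -c^2 + c + 30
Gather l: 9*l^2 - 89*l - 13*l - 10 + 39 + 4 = 9*l^2 - 102*l + 33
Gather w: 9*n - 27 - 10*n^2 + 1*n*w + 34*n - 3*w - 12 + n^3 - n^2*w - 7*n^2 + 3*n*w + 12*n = n^3 - 17*n^2 + 55*n + w*(-n^2 + 4*n - 3) - 39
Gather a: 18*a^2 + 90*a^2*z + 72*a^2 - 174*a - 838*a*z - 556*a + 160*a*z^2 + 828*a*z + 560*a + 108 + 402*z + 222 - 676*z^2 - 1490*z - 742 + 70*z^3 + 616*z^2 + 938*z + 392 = a^2*(90*z + 90) + a*(160*z^2 - 10*z - 170) + 70*z^3 - 60*z^2 - 150*z - 20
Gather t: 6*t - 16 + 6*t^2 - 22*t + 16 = 6*t^2 - 16*t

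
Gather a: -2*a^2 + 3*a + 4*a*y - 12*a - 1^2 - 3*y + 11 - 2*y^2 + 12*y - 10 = -2*a^2 + a*(4*y - 9) - 2*y^2 + 9*y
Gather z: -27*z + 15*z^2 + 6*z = 15*z^2 - 21*z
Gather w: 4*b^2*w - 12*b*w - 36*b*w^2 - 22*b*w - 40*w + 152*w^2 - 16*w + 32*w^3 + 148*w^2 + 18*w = 32*w^3 + w^2*(300 - 36*b) + w*(4*b^2 - 34*b - 38)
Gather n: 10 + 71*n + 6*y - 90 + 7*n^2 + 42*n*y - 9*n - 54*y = 7*n^2 + n*(42*y + 62) - 48*y - 80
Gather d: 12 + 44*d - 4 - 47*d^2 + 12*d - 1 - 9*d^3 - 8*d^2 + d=-9*d^3 - 55*d^2 + 57*d + 7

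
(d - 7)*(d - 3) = d^2 - 10*d + 21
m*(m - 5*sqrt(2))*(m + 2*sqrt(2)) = m^3 - 3*sqrt(2)*m^2 - 20*m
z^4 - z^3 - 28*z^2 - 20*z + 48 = (z - 6)*(z - 1)*(z + 2)*(z + 4)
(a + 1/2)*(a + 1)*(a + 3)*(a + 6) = a^4 + 21*a^3/2 + 32*a^2 + 63*a/2 + 9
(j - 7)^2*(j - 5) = j^3 - 19*j^2 + 119*j - 245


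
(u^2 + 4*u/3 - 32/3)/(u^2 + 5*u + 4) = (u - 8/3)/(u + 1)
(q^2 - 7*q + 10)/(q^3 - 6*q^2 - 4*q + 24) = (q - 5)/(q^2 - 4*q - 12)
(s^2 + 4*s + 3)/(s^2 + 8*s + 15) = (s + 1)/(s + 5)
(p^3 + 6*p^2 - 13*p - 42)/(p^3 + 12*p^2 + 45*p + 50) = (p^2 + 4*p - 21)/(p^2 + 10*p + 25)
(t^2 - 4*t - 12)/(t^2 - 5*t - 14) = (t - 6)/(t - 7)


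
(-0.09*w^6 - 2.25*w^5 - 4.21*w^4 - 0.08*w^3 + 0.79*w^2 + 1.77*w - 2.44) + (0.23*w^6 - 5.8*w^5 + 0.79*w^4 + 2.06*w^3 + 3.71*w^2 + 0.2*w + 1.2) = 0.14*w^6 - 8.05*w^5 - 3.42*w^4 + 1.98*w^3 + 4.5*w^2 + 1.97*w - 1.24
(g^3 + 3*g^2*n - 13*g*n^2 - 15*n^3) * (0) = 0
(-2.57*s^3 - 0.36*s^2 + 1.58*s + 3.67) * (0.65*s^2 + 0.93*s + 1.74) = -1.6705*s^5 - 2.6241*s^4 - 3.7796*s^3 + 3.2285*s^2 + 6.1623*s + 6.3858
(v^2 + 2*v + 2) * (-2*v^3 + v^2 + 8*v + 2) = -2*v^5 - 3*v^4 + 6*v^3 + 20*v^2 + 20*v + 4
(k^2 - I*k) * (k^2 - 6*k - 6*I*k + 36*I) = k^4 - 6*k^3 - 7*I*k^3 - 6*k^2 + 42*I*k^2 + 36*k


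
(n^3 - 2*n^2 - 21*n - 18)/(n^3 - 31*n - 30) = (n + 3)/(n + 5)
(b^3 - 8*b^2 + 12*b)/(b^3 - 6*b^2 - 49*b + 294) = b*(b - 2)/(b^2 - 49)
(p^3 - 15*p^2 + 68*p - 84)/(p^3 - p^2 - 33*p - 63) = (p^2 - 8*p + 12)/(p^2 + 6*p + 9)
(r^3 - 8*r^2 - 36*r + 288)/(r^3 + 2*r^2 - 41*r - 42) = (r^2 - 2*r - 48)/(r^2 + 8*r + 7)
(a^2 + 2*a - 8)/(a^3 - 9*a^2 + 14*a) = (a + 4)/(a*(a - 7))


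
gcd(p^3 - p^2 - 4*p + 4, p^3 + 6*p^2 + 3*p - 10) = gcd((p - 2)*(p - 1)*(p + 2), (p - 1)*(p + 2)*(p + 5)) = p^2 + p - 2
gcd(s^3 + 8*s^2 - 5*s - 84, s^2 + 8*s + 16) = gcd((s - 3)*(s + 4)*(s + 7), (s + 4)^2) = s + 4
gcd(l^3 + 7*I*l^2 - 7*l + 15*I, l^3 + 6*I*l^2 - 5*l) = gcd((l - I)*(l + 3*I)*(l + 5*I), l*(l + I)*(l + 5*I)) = l + 5*I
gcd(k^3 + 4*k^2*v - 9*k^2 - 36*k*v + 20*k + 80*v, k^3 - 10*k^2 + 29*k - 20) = k^2 - 9*k + 20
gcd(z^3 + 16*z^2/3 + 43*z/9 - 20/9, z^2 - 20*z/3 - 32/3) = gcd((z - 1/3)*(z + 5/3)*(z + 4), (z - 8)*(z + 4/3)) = 1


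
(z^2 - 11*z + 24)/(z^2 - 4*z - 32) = (z - 3)/(z + 4)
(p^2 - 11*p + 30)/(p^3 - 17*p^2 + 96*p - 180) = 1/(p - 6)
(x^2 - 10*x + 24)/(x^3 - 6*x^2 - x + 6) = (x - 4)/(x^2 - 1)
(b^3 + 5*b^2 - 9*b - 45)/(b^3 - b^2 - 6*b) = (b^2 + 8*b + 15)/(b*(b + 2))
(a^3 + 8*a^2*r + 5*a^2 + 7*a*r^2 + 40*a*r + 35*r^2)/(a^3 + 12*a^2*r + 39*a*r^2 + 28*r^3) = (a + 5)/(a + 4*r)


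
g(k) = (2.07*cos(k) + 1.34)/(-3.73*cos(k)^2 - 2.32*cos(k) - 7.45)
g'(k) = (-7.46*sin(k)*cos(k) - 2.32*sin(k))*(2.07*cos(k) + 1.34)/(-3.73*cos(k)^2 - 2.32*cos(k) - 7.45)^2 - 2.07*sin(k)/(-3.73*cos(k)^2 - 2.32*cos(k) - 7.45) = (-7.7211*cos(k)^2 - 9.9964*cos(k) + 12.3127)*sin(k)/(13.9129*cos(k)^4 + 17.3072*cos(k)^3 + 60.9594*cos(k)^2 + 34.568*cos(k) + 55.5025)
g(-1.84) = -0.11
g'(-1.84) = -0.28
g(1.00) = -0.25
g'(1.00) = 0.04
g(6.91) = -0.26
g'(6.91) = -0.00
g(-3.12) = 0.08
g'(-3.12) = -0.00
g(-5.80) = -0.26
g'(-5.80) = -0.01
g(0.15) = -0.25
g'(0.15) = -0.00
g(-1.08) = -0.25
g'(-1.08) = -0.06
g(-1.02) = -0.25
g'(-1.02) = -0.05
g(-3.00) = 0.08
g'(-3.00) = -0.03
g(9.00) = 0.06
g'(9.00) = 0.09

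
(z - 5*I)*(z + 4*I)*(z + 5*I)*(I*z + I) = I*z^4 - 4*z^3 + I*z^3 - 4*z^2 + 25*I*z^2 - 100*z + 25*I*z - 100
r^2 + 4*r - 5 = (r - 1)*(r + 5)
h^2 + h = h*(h + 1)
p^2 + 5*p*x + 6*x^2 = (p + 2*x)*(p + 3*x)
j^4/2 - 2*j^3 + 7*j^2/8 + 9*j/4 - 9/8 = (j/2 + 1/2)*(j - 3)*(j - 3/2)*(j - 1/2)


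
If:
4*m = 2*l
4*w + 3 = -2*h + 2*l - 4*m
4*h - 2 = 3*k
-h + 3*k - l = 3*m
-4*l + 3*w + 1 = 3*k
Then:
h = 79/206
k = -16/103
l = -35/103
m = -35/206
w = -97/103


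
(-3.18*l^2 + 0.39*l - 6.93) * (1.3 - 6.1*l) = 19.398*l^3 - 6.513*l^2 + 42.78*l - 9.009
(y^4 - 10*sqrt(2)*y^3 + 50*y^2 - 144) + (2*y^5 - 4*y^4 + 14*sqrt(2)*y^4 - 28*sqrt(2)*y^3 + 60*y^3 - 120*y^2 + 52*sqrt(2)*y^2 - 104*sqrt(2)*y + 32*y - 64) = 2*y^5 - 3*y^4 + 14*sqrt(2)*y^4 - 38*sqrt(2)*y^3 + 60*y^3 - 70*y^2 + 52*sqrt(2)*y^2 - 104*sqrt(2)*y + 32*y - 208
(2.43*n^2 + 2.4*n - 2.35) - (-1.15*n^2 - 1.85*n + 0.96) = 3.58*n^2 + 4.25*n - 3.31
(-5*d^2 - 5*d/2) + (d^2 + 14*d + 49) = -4*d^2 + 23*d/2 + 49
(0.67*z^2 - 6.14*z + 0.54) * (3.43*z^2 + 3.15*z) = 2.2981*z^4 - 18.9497*z^3 - 17.4888*z^2 + 1.701*z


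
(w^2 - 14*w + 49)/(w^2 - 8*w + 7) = (w - 7)/(w - 1)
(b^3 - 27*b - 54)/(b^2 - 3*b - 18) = b + 3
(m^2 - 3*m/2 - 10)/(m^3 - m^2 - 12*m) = (m + 5/2)/(m*(m + 3))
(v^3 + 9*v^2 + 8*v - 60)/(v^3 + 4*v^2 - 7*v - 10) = (v + 6)/(v + 1)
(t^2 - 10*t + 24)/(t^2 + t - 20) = (t - 6)/(t + 5)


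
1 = 1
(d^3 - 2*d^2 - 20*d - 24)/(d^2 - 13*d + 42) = (d^2 + 4*d + 4)/(d - 7)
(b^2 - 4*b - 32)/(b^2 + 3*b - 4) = (b - 8)/(b - 1)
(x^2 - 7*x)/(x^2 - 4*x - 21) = x/(x + 3)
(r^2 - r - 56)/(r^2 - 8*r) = (r + 7)/r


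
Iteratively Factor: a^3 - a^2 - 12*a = (a + 3)*(a^2 - 4*a) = (a - 4)*(a + 3)*(a)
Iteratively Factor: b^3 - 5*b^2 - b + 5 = (b + 1)*(b^2 - 6*b + 5) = (b - 5)*(b + 1)*(b - 1)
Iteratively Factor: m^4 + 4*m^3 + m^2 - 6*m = (m - 1)*(m^3 + 5*m^2 + 6*m) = (m - 1)*(m + 2)*(m^2 + 3*m) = m*(m - 1)*(m + 2)*(m + 3)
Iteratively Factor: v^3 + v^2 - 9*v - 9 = (v - 3)*(v^2 + 4*v + 3) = (v - 3)*(v + 3)*(v + 1)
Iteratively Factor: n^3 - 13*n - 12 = (n + 1)*(n^2 - n - 12) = (n - 4)*(n + 1)*(n + 3)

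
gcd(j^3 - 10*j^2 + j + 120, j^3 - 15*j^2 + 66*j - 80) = j^2 - 13*j + 40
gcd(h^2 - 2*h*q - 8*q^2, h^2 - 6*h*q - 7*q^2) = 1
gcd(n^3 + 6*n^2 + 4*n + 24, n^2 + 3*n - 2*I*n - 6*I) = n - 2*I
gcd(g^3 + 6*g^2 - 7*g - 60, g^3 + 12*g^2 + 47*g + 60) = g^2 + 9*g + 20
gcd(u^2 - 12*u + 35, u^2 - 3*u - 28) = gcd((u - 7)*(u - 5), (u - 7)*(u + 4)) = u - 7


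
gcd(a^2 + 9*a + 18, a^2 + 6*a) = a + 6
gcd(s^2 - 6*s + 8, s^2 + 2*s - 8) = s - 2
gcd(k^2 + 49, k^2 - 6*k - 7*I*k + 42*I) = k - 7*I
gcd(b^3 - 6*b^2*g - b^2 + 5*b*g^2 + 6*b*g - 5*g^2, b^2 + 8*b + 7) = 1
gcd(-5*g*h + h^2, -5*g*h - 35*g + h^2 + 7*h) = 5*g - h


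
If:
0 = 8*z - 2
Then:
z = 1/4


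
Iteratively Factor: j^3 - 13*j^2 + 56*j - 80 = (j - 4)*(j^2 - 9*j + 20) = (j - 5)*(j - 4)*(j - 4)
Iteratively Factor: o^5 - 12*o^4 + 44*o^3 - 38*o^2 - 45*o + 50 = (o - 5)*(o^4 - 7*o^3 + 9*o^2 + 7*o - 10) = (o - 5)*(o + 1)*(o^3 - 8*o^2 + 17*o - 10) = (o - 5)*(o - 1)*(o + 1)*(o^2 - 7*o + 10) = (o - 5)^2*(o - 1)*(o + 1)*(o - 2)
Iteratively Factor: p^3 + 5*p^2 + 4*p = (p + 4)*(p^2 + p) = p*(p + 4)*(p + 1)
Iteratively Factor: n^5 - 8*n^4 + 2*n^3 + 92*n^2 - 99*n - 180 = (n + 1)*(n^4 - 9*n^3 + 11*n^2 + 81*n - 180) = (n - 3)*(n + 1)*(n^3 - 6*n^2 - 7*n + 60) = (n - 3)*(n + 1)*(n + 3)*(n^2 - 9*n + 20) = (n - 4)*(n - 3)*(n + 1)*(n + 3)*(n - 5)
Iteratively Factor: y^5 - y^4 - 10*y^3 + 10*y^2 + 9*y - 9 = (y + 1)*(y^4 - 2*y^3 - 8*y^2 + 18*y - 9) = (y - 1)*(y + 1)*(y^3 - y^2 - 9*y + 9) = (y - 1)*(y + 1)*(y + 3)*(y^2 - 4*y + 3) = (y - 1)^2*(y + 1)*(y + 3)*(y - 3)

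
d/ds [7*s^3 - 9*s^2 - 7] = 3*s*(7*s - 6)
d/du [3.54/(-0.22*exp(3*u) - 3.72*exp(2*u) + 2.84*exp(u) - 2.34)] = (2.3364*exp(2*u) + 26.3376*exp(u) - 10.0536)*exp(u)/(0.22*exp(3*u) + 3.72*exp(2*u) - 2.84*exp(u) + 2.34)^2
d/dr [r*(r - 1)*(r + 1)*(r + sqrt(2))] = 4*r^3 + 3*sqrt(2)*r^2 - 2*r - sqrt(2)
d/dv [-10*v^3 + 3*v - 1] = 3 - 30*v^2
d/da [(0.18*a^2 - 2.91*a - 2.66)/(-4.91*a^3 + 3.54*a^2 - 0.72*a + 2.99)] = (0.8838*a^4 - 28.5762*a^3 - 29.01*a^2 + 19.9092*a - 10.6161)/(24.1081*a^6 - 34.7628*a^5 + 19.602*a^4 - 34.4594*a^3 + 21.6876*a^2 - 4.3056*a + 8.9401)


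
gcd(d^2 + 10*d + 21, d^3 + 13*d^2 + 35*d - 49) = d + 7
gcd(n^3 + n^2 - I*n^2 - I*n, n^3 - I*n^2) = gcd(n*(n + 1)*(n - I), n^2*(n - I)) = n^2 - I*n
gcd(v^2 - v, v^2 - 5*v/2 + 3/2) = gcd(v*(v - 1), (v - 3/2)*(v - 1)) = v - 1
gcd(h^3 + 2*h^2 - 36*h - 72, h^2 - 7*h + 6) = h - 6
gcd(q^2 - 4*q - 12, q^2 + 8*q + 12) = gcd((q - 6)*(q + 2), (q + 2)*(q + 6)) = q + 2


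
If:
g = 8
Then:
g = 8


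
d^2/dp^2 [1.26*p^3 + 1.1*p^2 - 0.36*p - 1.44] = 7.56*p + 2.2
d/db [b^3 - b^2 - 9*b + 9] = 3*b^2 - 2*b - 9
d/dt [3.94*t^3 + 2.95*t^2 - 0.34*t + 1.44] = 11.82*t^2 + 5.9*t - 0.34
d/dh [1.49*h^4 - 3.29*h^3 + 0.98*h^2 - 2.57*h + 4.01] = 5.96*h^3 - 9.87*h^2 + 1.96*h - 2.57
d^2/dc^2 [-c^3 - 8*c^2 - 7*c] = -6*c - 16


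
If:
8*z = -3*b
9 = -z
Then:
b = 24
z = -9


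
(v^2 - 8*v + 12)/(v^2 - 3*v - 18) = (v - 2)/(v + 3)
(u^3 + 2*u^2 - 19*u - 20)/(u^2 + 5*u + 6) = (u^3 + 2*u^2 - 19*u - 20)/(u^2 + 5*u + 6)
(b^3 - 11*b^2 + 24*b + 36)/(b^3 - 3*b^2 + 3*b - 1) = (b^3 - 11*b^2 + 24*b + 36)/(b^3 - 3*b^2 + 3*b - 1)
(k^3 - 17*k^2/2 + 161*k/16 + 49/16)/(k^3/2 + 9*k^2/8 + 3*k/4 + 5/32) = 2*(16*k^3 - 136*k^2 + 161*k + 49)/(16*k^3 + 36*k^2 + 24*k + 5)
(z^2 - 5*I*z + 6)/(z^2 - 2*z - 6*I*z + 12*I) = (z + I)/(z - 2)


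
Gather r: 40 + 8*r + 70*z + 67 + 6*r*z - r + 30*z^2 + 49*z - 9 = r*(6*z + 7) + 30*z^2 + 119*z + 98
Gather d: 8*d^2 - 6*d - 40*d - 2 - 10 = 8*d^2 - 46*d - 12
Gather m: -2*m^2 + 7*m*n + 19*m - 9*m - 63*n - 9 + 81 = -2*m^2 + m*(7*n + 10) - 63*n + 72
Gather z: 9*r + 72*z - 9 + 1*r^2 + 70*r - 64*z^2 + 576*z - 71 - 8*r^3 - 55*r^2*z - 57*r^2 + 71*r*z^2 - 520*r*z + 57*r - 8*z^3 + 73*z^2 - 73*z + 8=-8*r^3 - 56*r^2 + 136*r - 8*z^3 + z^2*(71*r + 9) + z*(-55*r^2 - 520*r + 575) - 72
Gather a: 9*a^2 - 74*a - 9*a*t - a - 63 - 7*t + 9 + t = 9*a^2 + a*(-9*t - 75) - 6*t - 54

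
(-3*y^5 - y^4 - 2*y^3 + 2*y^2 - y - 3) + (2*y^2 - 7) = -3*y^5 - y^4 - 2*y^3 + 4*y^2 - y - 10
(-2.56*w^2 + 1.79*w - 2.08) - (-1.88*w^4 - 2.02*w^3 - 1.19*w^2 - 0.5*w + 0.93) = 1.88*w^4 + 2.02*w^3 - 1.37*w^2 + 2.29*w - 3.01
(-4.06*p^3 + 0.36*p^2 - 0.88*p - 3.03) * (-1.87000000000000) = 7.5922*p^3 - 0.6732*p^2 + 1.6456*p + 5.6661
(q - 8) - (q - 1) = -7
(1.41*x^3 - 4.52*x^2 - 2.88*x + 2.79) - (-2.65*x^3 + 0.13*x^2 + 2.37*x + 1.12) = 4.06*x^3 - 4.65*x^2 - 5.25*x + 1.67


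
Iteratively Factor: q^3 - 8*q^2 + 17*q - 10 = (q - 1)*(q^2 - 7*q + 10) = (q - 5)*(q - 1)*(q - 2)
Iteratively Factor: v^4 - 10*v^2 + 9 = (v + 1)*(v^3 - v^2 - 9*v + 9) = (v - 1)*(v + 1)*(v^2 - 9) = (v - 3)*(v - 1)*(v + 1)*(v + 3)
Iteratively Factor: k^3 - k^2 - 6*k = (k)*(k^2 - k - 6) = k*(k - 3)*(k + 2)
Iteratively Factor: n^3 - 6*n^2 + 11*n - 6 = (n - 2)*(n^2 - 4*n + 3) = (n - 2)*(n - 1)*(n - 3)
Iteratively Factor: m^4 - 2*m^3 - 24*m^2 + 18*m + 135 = (m - 5)*(m^3 + 3*m^2 - 9*m - 27) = (m - 5)*(m + 3)*(m^2 - 9) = (m - 5)*(m - 3)*(m + 3)*(m + 3)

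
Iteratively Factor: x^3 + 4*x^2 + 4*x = (x + 2)*(x^2 + 2*x) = (x + 2)^2*(x)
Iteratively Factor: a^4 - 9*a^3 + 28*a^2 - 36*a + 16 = (a - 4)*(a^3 - 5*a^2 + 8*a - 4) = (a - 4)*(a - 2)*(a^2 - 3*a + 2) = (a - 4)*(a - 2)*(a - 1)*(a - 2)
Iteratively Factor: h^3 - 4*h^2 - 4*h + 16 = (h - 2)*(h^2 - 2*h - 8) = (h - 4)*(h - 2)*(h + 2)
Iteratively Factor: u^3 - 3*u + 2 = (u + 2)*(u^2 - 2*u + 1) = (u - 1)*(u + 2)*(u - 1)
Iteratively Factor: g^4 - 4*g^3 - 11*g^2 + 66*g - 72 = (g - 3)*(g^3 - g^2 - 14*g + 24) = (g - 3)*(g - 2)*(g^2 + g - 12) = (g - 3)^2*(g - 2)*(g + 4)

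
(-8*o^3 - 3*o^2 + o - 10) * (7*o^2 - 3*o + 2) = -56*o^5 + 3*o^4 - 79*o^2 + 32*o - 20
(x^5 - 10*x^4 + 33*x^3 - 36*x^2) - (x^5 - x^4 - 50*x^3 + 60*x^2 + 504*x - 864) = -9*x^4 + 83*x^3 - 96*x^2 - 504*x + 864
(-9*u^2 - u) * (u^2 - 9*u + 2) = -9*u^4 + 80*u^3 - 9*u^2 - 2*u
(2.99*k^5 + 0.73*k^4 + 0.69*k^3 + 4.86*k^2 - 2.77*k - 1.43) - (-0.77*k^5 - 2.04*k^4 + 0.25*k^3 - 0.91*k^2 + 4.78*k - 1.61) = 3.76*k^5 + 2.77*k^4 + 0.44*k^3 + 5.77*k^2 - 7.55*k + 0.18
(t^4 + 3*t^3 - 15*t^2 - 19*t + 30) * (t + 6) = t^5 + 9*t^4 + 3*t^3 - 109*t^2 - 84*t + 180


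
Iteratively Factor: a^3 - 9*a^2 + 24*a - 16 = (a - 1)*(a^2 - 8*a + 16) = (a - 4)*(a - 1)*(a - 4)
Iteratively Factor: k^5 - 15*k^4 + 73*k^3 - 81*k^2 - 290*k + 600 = (k + 2)*(k^4 - 17*k^3 + 107*k^2 - 295*k + 300) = (k - 3)*(k + 2)*(k^3 - 14*k^2 + 65*k - 100) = (k - 5)*(k - 3)*(k + 2)*(k^2 - 9*k + 20) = (k - 5)*(k - 4)*(k - 3)*(k + 2)*(k - 5)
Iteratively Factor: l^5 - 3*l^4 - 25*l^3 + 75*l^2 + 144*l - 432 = (l + 4)*(l^4 - 7*l^3 + 3*l^2 + 63*l - 108) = (l - 4)*(l + 4)*(l^3 - 3*l^2 - 9*l + 27) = (l - 4)*(l - 3)*(l + 4)*(l^2 - 9) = (l - 4)*(l - 3)^2*(l + 4)*(l + 3)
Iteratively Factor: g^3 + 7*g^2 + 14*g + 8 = (g + 4)*(g^2 + 3*g + 2) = (g + 1)*(g + 4)*(g + 2)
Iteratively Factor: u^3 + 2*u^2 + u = (u + 1)*(u^2 + u) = u*(u + 1)*(u + 1)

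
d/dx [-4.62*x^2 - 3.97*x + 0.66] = -9.24*x - 3.97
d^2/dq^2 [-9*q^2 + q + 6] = -18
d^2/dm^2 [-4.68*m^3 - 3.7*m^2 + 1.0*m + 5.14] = -28.08*m - 7.4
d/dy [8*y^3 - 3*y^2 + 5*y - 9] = 24*y^2 - 6*y + 5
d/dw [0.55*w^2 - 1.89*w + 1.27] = 1.1*w - 1.89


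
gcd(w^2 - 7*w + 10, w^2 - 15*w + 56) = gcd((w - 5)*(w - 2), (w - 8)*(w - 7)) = 1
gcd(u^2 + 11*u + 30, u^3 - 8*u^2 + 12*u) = 1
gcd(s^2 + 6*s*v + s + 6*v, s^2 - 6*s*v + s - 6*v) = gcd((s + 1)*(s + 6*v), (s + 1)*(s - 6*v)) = s + 1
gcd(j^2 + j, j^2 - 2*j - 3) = j + 1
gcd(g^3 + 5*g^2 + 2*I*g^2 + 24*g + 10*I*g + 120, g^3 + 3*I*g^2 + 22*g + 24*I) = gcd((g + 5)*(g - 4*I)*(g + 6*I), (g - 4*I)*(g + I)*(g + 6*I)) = g^2 + 2*I*g + 24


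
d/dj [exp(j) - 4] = exp(j)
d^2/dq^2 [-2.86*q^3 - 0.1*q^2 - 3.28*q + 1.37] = -17.16*q - 0.2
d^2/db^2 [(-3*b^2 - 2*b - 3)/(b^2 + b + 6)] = 2*(b^3 + 45*b^2 + 27*b - 81)/(b^6 + 3*b^5 + 21*b^4 + 37*b^3 + 126*b^2 + 108*b + 216)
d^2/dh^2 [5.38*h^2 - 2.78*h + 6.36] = 10.7600000000000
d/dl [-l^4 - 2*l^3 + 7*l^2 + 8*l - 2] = -4*l^3 - 6*l^2 + 14*l + 8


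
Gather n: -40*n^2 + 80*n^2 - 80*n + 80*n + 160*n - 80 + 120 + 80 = 40*n^2 + 160*n + 120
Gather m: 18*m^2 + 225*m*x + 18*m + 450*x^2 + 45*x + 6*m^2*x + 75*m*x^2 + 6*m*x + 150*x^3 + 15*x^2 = m^2*(6*x + 18) + m*(75*x^2 + 231*x + 18) + 150*x^3 + 465*x^2 + 45*x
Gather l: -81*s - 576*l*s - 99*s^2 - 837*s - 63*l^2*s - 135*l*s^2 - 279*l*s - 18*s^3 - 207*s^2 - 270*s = -63*l^2*s + l*(-135*s^2 - 855*s) - 18*s^3 - 306*s^2 - 1188*s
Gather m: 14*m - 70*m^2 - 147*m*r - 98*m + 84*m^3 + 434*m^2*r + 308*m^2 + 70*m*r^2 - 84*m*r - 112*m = 84*m^3 + m^2*(434*r + 238) + m*(70*r^2 - 231*r - 196)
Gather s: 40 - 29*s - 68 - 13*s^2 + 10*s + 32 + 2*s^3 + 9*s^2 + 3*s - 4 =2*s^3 - 4*s^2 - 16*s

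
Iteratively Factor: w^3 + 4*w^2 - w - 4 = (w - 1)*(w^2 + 5*w + 4) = (w - 1)*(w + 4)*(w + 1)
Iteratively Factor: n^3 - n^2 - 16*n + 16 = (n - 4)*(n^2 + 3*n - 4) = (n - 4)*(n + 4)*(n - 1)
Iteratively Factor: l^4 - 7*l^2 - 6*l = (l + 2)*(l^3 - 2*l^2 - 3*l) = (l - 3)*(l + 2)*(l^2 + l) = l*(l - 3)*(l + 2)*(l + 1)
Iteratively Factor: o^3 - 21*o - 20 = (o + 1)*(o^2 - o - 20) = (o + 1)*(o + 4)*(o - 5)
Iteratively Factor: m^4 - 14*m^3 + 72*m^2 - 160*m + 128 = (m - 4)*(m^3 - 10*m^2 + 32*m - 32) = (m - 4)^2*(m^2 - 6*m + 8) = (m - 4)^2*(m - 2)*(m - 4)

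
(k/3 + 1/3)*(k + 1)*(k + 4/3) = k^3/3 + 10*k^2/9 + 11*k/9 + 4/9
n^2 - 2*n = n*(n - 2)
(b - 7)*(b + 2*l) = b^2 + 2*b*l - 7*b - 14*l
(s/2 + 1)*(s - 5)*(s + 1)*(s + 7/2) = s^4/2 + 3*s^3/4 - 10*s^2 - 111*s/4 - 35/2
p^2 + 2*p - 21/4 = (p - 3/2)*(p + 7/2)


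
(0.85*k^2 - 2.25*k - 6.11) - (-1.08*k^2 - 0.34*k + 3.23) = 1.93*k^2 - 1.91*k - 9.34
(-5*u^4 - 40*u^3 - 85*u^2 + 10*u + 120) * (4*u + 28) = -20*u^5 - 300*u^4 - 1460*u^3 - 2340*u^2 + 760*u + 3360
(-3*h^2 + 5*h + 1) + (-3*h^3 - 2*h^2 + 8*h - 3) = -3*h^3 - 5*h^2 + 13*h - 2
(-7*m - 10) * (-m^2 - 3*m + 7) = 7*m^3 + 31*m^2 - 19*m - 70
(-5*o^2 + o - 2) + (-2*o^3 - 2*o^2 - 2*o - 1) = -2*o^3 - 7*o^2 - o - 3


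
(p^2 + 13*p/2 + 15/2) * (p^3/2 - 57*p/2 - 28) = p^5/2 + 13*p^4/4 - 99*p^3/4 - 853*p^2/4 - 1583*p/4 - 210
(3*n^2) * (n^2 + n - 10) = 3*n^4 + 3*n^3 - 30*n^2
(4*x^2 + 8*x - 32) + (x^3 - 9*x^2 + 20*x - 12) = x^3 - 5*x^2 + 28*x - 44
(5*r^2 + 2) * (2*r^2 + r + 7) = 10*r^4 + 5*r^3 + 39*r^2 + 2*r + 14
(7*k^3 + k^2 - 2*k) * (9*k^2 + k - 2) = 63*k^5 + 16*k^4 - 31*k^3 - 4*k^2 + 4*k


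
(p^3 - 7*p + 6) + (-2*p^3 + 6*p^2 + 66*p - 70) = -p^3 + 6*p^2 + 59*p - 64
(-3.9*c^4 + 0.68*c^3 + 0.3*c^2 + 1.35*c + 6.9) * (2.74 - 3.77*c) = 14.703*c^5 - 13.2496*c^4 + 0.7322*c^3 - 4.2675*c^2 - 22.314*c + 18.906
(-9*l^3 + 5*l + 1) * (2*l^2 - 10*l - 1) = -18*l^5 + 90*l^4 + 19*l^3 - 48*l^2 - 15*l - 1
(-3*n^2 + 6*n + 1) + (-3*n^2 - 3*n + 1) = -6*n^2 + 3*n + 2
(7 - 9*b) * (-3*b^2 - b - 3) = 27*b^3 - 12*b^2 + 20*b - 21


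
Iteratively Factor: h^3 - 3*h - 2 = (h - 2)*(h^2 + 2*h + 1) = (h - 2)*(h + 1)*(h + 1)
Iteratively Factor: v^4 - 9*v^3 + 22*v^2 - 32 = (v + 1)*(v^3 - 10*v^2 + 32*v - 32) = (v - 2)*(v + 1)*(v^2 - 8*v + 16) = (v - 4)*(v - 2)*(v + 1)*(v - 4)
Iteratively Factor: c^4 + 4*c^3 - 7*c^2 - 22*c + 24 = (c + 4)*(c^3 - 7*c + 6) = (c + 3)*(c + 4)*(c^2 - 3*c + 2) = (c - 2)*(c + 3)*(c + 4)*(c - 1)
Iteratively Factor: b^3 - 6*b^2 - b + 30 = (b - 3)*(b^2 - 3*b - 10) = (b - 5)*(b - 3)*(b + 2)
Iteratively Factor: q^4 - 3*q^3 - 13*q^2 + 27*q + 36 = (q - 4)*(q^3 + q^2 - 9*q - 9) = (q - 4)*(q + 1)*(q^2 - 9) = (q - 4)*(q - 3)*(q + 1)*(q + 3)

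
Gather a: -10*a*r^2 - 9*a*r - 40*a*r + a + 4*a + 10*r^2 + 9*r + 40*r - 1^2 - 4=a*(-10*r^2 - 49*r + 5) + 10*r^2 + 49*r - 5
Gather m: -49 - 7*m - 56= -7*m - 105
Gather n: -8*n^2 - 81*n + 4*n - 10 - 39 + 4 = -8*n^2 - 77*n - 45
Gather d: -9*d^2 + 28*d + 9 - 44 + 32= -9*d^2 + 28*d - 3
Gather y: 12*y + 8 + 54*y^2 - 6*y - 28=54*y^2 + 6*y - 20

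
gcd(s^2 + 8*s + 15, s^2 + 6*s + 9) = s + 3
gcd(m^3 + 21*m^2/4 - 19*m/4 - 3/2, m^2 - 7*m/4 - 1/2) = m + 1/4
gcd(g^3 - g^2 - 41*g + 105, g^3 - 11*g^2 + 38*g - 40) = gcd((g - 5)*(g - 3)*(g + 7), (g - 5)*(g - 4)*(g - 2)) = g - 5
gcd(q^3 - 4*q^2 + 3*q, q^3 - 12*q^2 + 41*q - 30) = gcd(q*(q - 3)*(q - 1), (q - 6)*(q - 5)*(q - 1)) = q - 1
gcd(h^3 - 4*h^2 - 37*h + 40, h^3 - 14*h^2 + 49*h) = 1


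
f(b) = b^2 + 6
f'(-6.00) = -12.00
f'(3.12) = 6.24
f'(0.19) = 0.38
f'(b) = 2*b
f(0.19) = 6.04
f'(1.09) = 2.18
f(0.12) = 6.01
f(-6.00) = 42.00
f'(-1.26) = -2.52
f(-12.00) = 150.00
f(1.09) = 7.19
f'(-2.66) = -5.32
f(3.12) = 15.73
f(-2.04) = 10.16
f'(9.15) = 18.30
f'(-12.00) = -24.00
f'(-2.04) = -4.08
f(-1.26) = 7.59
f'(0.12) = 0.24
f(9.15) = 89.72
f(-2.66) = 13.08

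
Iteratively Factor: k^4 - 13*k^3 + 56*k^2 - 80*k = (k - 5)*(k^3 - 8*k^2 + 16*k) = (k - 5)*(k - 4)*(k^2 - 4*k) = k*(k - 5)*(k - 4)*(k - 4)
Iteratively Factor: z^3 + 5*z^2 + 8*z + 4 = (z + 2)*(z^2 + 3*z + 2) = (z + 2)^2*(z + 1)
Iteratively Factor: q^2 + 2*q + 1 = (q + 1)*(q + 1)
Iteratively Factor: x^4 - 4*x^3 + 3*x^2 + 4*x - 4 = (x + 1)*(x^3 - 5*x^2 + 8*x - 4) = (x - 1)*(x + 1)*(x^2 - 4*x + 4) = (x - 2)*(x - 1)*(x + 1)*(x - 2)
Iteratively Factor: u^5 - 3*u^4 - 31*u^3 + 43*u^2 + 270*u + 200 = (u - 5)*(u^4 + 2*u^3 - 21*u^2 - 62*u - 40) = (u - 5)*(u + 4)*(u^3 - 2*u^2 - 13*u - 10) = (u - 5)*(u + 2)*(u + 4)*(u^2 - 4*u - 5) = (u - 5)^2*(u + 2)*(u + 4)*(u + 1)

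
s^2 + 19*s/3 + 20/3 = (s + 4/3)*(s + 5)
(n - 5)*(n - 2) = n^2 - 7*n + 10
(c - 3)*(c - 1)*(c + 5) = c^3 + c^2 - 17*c + 15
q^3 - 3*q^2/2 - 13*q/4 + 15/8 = (q - 5/2)*(q - 1/2)*(q + 3/2)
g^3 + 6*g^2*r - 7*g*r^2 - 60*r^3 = (g - 3*r)*(g + 4*r)*(g + 5*r)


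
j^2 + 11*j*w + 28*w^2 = (j + 4*w)*(j + 7*w)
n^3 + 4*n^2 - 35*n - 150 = (n - 6)*(n + 5)^2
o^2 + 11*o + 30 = (o + 5)*(o + 6)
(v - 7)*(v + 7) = v^2 - 49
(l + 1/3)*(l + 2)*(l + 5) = l^3 + 22*l^2/3 + 37*l/3 + 10/3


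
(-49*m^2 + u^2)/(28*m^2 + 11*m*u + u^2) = (-7*m + u)/(4*m + u)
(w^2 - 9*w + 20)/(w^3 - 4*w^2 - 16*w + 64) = (w - 5)/(w^2 - 16)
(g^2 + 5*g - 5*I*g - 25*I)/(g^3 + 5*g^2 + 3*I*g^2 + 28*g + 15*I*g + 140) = (g - 5*I)/(g^2 + 3*I*g + 28)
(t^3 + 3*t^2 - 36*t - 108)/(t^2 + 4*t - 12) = (t^2 - 3*t - 18)/(t - 2)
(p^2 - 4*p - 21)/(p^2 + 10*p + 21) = (p - 7)/(p + 7)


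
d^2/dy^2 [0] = 0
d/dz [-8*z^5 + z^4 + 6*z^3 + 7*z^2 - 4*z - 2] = -40*z^4 + 4*z^3 + 18*z^2 + 14*z - 4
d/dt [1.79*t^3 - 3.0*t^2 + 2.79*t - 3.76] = 5.37*t^2 - 6.0*t + 2.79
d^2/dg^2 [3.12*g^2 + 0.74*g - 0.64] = 6.24000000000000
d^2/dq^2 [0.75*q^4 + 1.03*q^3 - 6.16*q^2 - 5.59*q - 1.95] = 9.0*q^2 + 6.18*q - 12.32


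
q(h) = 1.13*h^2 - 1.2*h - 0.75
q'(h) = 2.26*h - 1.2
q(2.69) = 4.20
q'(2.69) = 4.88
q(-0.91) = 1.28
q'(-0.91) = -3.26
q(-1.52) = 3.68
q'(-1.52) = -4.64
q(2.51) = 3.36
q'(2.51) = 4.47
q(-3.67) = 18.87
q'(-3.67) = -9.49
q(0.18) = -0.93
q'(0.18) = -0.79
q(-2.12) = 6.87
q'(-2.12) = -5.99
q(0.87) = -0.94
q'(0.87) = 0.77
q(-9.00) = 101.58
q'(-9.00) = -21.54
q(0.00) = -0.75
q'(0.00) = -1.20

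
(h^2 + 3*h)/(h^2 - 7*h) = (h + 3)/(h - 7)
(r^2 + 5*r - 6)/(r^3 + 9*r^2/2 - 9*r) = 2*(r - 1)/(r*(2*r - 3))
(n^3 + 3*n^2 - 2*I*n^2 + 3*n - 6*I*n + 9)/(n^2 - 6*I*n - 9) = (n^2 + n*(3 + I) + 3*I)/(n - 3*I)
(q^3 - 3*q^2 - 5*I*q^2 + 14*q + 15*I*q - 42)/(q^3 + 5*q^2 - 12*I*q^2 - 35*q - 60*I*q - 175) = (q^2 + q*(-3 + 2*I) - 6*I)/(q^2 + 5*q*(1 - I) - 25*I)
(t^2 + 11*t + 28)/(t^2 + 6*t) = (t^2 + 11*t + 28)/(t*(t + 6))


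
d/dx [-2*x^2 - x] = -4*x - 1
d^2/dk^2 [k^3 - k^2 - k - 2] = 6*k - 2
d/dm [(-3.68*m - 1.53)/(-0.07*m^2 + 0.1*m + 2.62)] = (0.2576*m^2 - 0.368*m - (0.14*m - 0.1)*(3.68*m + 1.53) - 9.6416)/(-0.07*m^2 + 0.1*m + 2.62)^2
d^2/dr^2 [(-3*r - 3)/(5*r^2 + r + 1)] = 6*(-(r + 1)*(10*r + 1)^2 + 3*(5*r + 2)*(5*r^2 + r + 1))/(5*r^2 + r + 1)^3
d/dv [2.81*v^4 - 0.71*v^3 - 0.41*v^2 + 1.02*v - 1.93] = 11.24*v^3 - 2.13*v^2 - 0.82*v + 1.02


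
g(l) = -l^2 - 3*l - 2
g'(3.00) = -9.00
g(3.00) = -20.00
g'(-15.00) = 27.00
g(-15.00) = -182.00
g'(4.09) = -11.18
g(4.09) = -31.00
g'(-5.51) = 8.02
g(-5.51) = -15.83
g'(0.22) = -3.44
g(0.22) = -2.71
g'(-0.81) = -1.38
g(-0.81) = -0.23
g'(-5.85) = 8.70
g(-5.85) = -18.67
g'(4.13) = -11.26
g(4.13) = -31.45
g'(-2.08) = 1.16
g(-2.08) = -0.09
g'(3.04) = -9.08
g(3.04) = -20.36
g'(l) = -2*l - 3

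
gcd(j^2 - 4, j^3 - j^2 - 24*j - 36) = j + 2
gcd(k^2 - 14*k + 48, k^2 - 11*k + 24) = k - 8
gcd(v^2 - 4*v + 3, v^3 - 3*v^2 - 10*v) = 1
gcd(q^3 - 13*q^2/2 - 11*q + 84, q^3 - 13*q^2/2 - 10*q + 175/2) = q + 7/2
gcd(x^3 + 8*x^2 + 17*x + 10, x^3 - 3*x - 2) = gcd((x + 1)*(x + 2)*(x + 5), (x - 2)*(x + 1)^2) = x + 1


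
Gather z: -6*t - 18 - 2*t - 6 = -8*t - 24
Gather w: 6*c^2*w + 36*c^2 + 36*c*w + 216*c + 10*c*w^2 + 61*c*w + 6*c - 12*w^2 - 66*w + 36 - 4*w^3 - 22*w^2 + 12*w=36*c^2 + 222*c - 4*w^3 + w^2*(10*c - 34) + w*(6*c^2 + 97*c - 54) + 36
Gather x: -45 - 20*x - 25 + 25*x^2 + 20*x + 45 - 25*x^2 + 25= 0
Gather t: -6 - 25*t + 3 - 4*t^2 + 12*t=-4*t^2 - 13*t - 3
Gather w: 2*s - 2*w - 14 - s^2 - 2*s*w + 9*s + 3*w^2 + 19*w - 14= -s^2 + 11*s + 3*w^2 + w*(17 - 2*s) - 28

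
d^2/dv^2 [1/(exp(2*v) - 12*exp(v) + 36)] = 4*(exp(v) + 3)*exp(v)/(exp(4*v) - 24*exp(3*v) + 216*exp(2*v) - 864*exp(v) + 1296)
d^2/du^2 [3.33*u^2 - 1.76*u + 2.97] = 6.66000000000000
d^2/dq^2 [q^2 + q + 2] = 2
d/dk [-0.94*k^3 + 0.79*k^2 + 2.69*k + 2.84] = -2.82*k^2 + 1.58*k + 2.69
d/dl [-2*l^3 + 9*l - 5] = 9 - 6*l^2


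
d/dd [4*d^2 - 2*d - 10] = 8*d - 2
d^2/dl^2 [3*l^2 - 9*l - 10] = 6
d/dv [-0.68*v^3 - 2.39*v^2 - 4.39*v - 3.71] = -2.04*v^2 - 4.78*v - 4.39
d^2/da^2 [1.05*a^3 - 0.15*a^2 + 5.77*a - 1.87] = 6.3*a - 0.3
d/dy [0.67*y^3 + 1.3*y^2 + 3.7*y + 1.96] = 2.01*y^2 + 2.6*y + 3.7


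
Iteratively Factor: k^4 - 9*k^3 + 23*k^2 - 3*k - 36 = (k - 3)*(k^3 - 6*k^2 + 5*k + 12) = (k - 3)^2*(k^2 - 3*k - 4) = (k - 3)^2*(k + 1)*(k - 4)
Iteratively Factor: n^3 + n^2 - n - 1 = (n - 1)*(n^2 + 2*n + 1) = (n - 1)*(n + 1)*(n + 1)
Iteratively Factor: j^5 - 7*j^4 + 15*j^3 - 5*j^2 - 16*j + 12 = (j - 2)*(j^4 - 5*j^3 + 5*j^2 + 5*j - 6) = (j - 2)*(j + 1)*(j^3 - 6*j^2 + 11*j - 6) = (j - 2)^2*(j + 1)*(j^2 - 4*j + 3) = (j - 3)*(j - 2)^2*(j + 1)*(j - 1)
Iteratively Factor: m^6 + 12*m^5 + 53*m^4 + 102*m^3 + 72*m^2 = (m)*(m^5 + 12*m^4 + 53*m^3 + 102*m^2 + 72*m) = m^2*(m^4 + 12*m^3 + 53*m^2 + 102*m + 72) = m^2*(m + 2)*(m^3 + 10*m^2 + 33*m + 36) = m^2*(m + 2)*(m + 3)*(m^2 + 7*m + 12) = m^2*(m + 2)*(m + 3)*(m + 4)*(m + 3)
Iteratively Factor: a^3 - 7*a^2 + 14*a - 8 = (a - 2)*(a^2 - 5*a + 4) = (a - 4)*(a - 2)*(a - 1)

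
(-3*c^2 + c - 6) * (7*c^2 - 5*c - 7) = -21*c^4 + 22*c^3 - 26*c^2 + 23*c + 42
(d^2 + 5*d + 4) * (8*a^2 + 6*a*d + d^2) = 8*a^2*d^2 + 40*a^2*d + 32*a^2 + 6*a*d^3 + 30*a*d^2 + 24*a*d + d^4 + 5*d^3 + 4*d^2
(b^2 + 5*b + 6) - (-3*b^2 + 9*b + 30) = 4*b^2 - 4*b - 24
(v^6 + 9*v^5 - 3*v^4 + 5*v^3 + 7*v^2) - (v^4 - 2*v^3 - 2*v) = v^6 + 9*v^5 - 4*v^4 + 7*v^3 + 7*v^2 + 2*v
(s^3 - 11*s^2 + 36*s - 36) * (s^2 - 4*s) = s^5 - 15*s^4 + 80*s^3 - 180*s^2 + 144*s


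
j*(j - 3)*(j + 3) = j^3 - 9*j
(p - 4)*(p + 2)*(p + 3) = p^3 + p^2 - 14*p - 24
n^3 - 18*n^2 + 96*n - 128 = (n - 8)^2*(n - 2)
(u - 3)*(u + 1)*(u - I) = u^3 - 2*u^2 - I*u^2 - 3*u + 2*I*u + 3*I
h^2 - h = h*(h - 1)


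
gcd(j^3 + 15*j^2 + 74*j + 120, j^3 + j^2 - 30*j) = j + 6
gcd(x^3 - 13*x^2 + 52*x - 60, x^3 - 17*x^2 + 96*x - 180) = x^2 - 11*x + 30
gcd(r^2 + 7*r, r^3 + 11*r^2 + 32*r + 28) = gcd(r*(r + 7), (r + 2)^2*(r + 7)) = r + 7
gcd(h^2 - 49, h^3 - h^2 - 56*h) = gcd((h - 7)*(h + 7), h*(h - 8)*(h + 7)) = h + 7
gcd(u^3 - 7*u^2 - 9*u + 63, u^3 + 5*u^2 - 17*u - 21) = u - 3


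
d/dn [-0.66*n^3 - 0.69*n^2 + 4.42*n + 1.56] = -1.98*n^2 - 1.38*n + 4.42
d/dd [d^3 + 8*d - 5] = 3*d^2 + 8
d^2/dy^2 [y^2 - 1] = 2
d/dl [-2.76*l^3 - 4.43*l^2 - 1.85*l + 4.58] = -8.28*l^2 - 8.86*l - 1.85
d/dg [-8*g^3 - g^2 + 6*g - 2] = -24*g^2 - 2*g + 6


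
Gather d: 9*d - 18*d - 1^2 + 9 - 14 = -9*d - 6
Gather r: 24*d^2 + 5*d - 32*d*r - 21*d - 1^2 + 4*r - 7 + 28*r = 24*d^2 - 16*d + r*(32 - 32*d) - 8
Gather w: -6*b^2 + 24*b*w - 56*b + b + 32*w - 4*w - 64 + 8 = -6*b^2 - 55*b + w*(24*b + 28) - 56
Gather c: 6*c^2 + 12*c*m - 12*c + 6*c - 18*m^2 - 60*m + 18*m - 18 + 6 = 6*c^2 + c*(12*m - 6) - 18*m^2 - 42*m - 12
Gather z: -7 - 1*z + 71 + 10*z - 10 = 9*z + 54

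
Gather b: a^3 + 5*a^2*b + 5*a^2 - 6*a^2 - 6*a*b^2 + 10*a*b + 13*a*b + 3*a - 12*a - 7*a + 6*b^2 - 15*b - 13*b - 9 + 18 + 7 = a^3 - a^2 - 16*a + b^2*(6 - 6*a) + b*(5*a^2 + 23*a - 28) + 16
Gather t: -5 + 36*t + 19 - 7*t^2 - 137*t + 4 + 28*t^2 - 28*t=21*t^2 - 129*t + 18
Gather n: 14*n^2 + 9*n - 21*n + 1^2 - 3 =14*n^2 - 12*n - 2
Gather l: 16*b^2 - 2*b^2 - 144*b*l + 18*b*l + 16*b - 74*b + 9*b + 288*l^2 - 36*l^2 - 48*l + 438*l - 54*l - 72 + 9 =14*b^2 - 49*b + 252*l^2 + l*(336 - 126*b) - 63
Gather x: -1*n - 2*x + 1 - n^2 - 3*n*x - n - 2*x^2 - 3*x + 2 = -n^2 - 2*n - 2*x^2 + x*(-3*n - 5) + 3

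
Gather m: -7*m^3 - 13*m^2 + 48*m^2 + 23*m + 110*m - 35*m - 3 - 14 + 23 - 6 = -7*m^3 + 35*m^2 + 98*m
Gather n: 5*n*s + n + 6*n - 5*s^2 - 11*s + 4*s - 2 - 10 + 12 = n*(5*s + 7) - 5*s^2 - 7*s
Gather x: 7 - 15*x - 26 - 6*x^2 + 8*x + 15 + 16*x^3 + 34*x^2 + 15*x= 16*x^3 + 28*x^2 + 8*x - 4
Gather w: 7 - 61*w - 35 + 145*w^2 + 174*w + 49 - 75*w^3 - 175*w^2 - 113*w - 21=-75*w^3 - 30*w^2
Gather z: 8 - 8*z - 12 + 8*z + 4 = 0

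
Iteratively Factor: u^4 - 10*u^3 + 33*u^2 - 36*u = (u - 3)*(u^3 - 7*u^2 + 12*u) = u*(u - 3)*(u^2 - 7*u + 12) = u*(u - 3)^2*(u - 4)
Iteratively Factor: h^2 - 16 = (h - 4)*(h + 4)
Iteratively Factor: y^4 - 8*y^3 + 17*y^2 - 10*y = (y)*(y^3 - 8*y^2 + 17*y - 10) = y*(y - 5)*(y^2 - 3*y + 2) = y*(y - 5)*(y - 2)*(y - 1)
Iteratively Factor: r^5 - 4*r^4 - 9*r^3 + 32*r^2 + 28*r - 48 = (r - 4)*(r^4 - 9*r^2 - 4*r + 12) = (r - 4)*(r - 3)*(r^3 + 3*r^2 - 4) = (r - 4)*(r - 3)*(r - 1)*(r^2 + 4*r + 4) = (r - 4)*(r - 3)*(r - 1)*(r + 2)*(r + 2)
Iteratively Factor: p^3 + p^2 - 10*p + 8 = (p + 4)*(p^2 - 3*p + 2) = (p - 1)*(p + 4)*(p - 2)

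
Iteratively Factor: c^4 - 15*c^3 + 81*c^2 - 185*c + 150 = (c - 3)*(c^3 - 12*c^2 + 45*c - 50) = (c - 3)*(c - 2)*(c^2 - 10*c + 25) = (c - 5)*(c - 3)*(c - 2)*(c - 5)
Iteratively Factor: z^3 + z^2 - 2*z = (z - 1)*(z^2 + 2*z) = (z - 1)*(z + 2)*(z)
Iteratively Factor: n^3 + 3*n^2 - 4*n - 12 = (n + 2)*(n^2 + n - 6) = (n + 2)*(n + 3)*(n - 2)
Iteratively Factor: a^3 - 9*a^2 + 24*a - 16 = (a - 4)*(a^2 - 5*a + 4) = (a - 4)^2*(a - 1)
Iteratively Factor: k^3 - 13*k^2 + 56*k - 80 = (k - 4)*(k^2 - 9*k + 20) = (k - 5)*(k - 4)*(k - 4)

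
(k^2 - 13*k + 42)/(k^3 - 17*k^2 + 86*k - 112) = (k - 6)/(k^2 - 10*k + 16)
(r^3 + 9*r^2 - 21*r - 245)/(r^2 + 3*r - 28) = (r^2 + 2*r - 35)/(r - 4)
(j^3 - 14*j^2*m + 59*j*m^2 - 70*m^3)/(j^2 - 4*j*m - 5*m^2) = (j^2 - 9*j*m + 14*m^2)/(j + m)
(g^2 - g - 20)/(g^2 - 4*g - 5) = (g + 4)/(g + 1)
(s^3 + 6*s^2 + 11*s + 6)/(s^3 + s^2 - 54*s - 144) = (s^2 + 3*s + 2)/(s^2 - 2*s - 48)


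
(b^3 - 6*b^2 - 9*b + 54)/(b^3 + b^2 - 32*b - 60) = (b^2 - 9)/(b^2 + 7*b + 10)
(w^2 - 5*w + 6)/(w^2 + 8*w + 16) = (w^2 - 5*w + 6)/(w^2 + 8*w + 16)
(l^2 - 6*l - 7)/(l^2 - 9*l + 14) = (l + 1)/(l - 2)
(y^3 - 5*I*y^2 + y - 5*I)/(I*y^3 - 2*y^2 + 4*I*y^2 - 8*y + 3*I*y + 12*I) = (-I*y^2 - 4*y - 5*I)/(y^2 + y*(4 + 3*I) + 12*I)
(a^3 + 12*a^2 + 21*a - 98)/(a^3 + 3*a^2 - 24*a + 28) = (a + 7)/(a - 2)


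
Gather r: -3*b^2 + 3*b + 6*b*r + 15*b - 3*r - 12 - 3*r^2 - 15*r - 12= -3*b^2 + 18*b - 3*r^2 + r*(6*b - 18) - 24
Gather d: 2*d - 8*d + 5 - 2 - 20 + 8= -6*d - 9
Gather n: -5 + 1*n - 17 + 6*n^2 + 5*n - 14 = 6*n^2 + 6*n - 36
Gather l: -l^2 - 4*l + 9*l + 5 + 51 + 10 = -l^2 + 5*l + 66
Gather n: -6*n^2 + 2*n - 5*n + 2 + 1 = -6*n^2 - 3*n + 3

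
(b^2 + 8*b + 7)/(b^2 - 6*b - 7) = (b + 7)/(b - 7)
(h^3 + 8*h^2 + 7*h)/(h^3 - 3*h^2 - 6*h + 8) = h*(h^2 + 8*h + 7)/(h^3 - 3*h^2 - 6*h + 8)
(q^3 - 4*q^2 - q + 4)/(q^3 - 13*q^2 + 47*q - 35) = (q^2 - 3*q - 4)/(q^2 - 12*q + 35)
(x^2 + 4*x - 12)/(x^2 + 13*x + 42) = (x - 2)/(x + 7)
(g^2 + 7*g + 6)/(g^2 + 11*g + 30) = (g + 1)/(g + 5)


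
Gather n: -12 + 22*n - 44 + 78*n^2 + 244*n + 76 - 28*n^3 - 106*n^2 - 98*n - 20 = -28*n^3 - 28*n^2 + 168*n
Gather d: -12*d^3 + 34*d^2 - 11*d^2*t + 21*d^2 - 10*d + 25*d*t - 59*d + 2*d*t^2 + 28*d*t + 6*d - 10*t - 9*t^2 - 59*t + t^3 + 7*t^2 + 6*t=-12*d^3 + d^2*(55 - 11*t) + d*(2*t^2 + 53*t - 63) + t^3 - 2*t^2 - 63*t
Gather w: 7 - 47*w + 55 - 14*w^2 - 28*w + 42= -14*w^2 - 75*w + 104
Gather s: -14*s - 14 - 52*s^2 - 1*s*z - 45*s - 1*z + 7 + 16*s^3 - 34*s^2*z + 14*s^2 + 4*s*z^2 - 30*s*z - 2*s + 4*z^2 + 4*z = 16*s^3 + s^2*(-34*z - 38) + s*(4*z^2 - 31*z - 61) + 4*z^2 + 3*z - 7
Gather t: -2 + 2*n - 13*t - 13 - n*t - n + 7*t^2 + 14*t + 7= n + 7*t^2 + t*(1 - n) - 8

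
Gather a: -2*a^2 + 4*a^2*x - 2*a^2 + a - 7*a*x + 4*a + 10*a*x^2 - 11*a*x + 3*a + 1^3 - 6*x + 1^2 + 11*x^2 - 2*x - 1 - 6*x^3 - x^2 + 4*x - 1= a^2*(4*x - 4) + a*(10*x^2 - 18*x + 8) - 6*x^3 + 10*x^2 - 4*x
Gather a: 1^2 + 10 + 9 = 20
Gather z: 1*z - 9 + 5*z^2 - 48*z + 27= 5*z^2 - 47*z + 18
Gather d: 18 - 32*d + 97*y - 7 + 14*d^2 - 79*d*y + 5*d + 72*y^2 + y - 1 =14*d^2 + d*(-79*y - 27) + 72*y^2 + 98*y + 10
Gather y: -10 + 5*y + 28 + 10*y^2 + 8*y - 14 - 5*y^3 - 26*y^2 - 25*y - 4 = -5*y^3 - 16*y^2 - 12*y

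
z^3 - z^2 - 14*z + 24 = (z - 3)*(z - 2)*(z + 4)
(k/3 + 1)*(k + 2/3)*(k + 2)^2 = k^4/3 + 23*k^3/9 + 62*k^2/9 + 68*k/9 + 8/3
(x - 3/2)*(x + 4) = x^2 + 5*x/2 - 6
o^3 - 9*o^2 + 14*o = o*(o - 7)*(o - 2)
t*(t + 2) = t^2 + 2*t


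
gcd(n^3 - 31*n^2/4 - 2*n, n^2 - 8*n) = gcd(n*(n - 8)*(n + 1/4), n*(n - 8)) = n^2 - 8*n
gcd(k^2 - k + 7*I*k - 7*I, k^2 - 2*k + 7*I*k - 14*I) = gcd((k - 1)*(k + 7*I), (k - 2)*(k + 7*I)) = k + 7*I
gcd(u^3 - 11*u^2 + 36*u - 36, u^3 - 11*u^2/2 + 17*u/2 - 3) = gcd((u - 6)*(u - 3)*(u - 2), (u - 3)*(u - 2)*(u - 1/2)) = u^2 - 5*u + 6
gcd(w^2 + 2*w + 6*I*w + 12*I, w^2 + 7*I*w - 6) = w + 6*I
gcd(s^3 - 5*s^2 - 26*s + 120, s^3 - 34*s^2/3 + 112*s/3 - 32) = s^2 - 10*s + 24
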